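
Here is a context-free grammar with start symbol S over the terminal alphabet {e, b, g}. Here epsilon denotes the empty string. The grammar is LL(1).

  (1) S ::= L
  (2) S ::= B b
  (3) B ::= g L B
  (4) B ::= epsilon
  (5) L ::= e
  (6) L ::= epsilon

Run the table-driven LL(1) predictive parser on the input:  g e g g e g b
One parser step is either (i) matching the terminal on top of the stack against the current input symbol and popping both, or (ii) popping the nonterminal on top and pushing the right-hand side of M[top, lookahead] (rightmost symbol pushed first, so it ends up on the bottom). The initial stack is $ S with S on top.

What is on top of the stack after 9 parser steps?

g

step 1: stack=$ S  input=g e g g e g b $  — expand S ::= B b
step 2: stack=$ b B  input=g e g g e g b $  — expand B ::= g L B
step 3: stack=$ b B L g  input=g e g g e g b $  — match g
step 4: stack=$ b B L  input=e g g e g b $  — expand L ::= e
step 5: stack=$ b B e  input=e g g e g b $  — match e
step 6: stack=$ b B  input=g g e g b $  — expand B ::= g L B
step 7: stack=$ b B L g  input=g g e g b $  — match g
step 8: stack=$ b B L  input=g e g b $  — expand L ::= epsilon
step 9: stack=$ b B  input=g e g b $  — expand B ::= g L B
Stack after step 9: $ b B L g (top = g).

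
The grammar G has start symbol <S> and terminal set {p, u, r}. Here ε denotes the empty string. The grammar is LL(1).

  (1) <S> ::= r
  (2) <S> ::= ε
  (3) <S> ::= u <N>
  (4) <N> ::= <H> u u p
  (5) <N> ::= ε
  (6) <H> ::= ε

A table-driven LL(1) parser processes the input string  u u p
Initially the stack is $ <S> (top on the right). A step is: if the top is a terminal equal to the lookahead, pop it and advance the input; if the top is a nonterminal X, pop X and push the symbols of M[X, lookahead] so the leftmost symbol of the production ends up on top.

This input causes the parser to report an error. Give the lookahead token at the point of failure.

     Stack        Input    Action
  1  $ <S>        u u p $  expand <S> ::= u <N>
  2  $ <N> u      u u p $  match u
  3  $ <N>        u p $    expand <N> ::= <H> u u p
  4  $ p u u <H>  u p $    expand <H> ::= ε
  5  $ p u u      u p $    match u
  6  $ p u        p $      error: top is terminal u but lookahead is p

p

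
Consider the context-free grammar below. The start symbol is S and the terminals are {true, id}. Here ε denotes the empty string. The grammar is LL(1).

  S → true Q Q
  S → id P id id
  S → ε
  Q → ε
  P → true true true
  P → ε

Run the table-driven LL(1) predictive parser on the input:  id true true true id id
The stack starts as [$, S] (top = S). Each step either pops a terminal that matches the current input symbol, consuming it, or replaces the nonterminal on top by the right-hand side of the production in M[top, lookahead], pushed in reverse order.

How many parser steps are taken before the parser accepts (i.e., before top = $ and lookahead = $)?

     Stack                   Input                      Action
  1  $ S                     id true true true id id $  expand S → id P id id
  2  $ id id P id            id true true true id id $  match id
  3  $ id id P               true true true id id $     expand P → true true true
  4  $ id id true true true  true true true id id $     match true
  5  $ id id true true       true true id id $          match true
  6  $ id id true            true id id $               match true
  7  $ id id                 id id $                    match id
  8  $ id                    id $                       match id
Accept reached after 8 steps.

8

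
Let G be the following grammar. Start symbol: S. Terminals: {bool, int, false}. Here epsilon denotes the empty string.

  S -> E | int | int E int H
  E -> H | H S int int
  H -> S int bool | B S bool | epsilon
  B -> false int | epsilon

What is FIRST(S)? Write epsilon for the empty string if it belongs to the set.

FIRST(B): from B->false int we get {false}; from B->epsilon we get {epsilon}. So FIRST(B) = {epsilon, false}.
FIRST(S): from S->E we get {epsilon, bool, false, int}; from S->int we get {int}; from S->int E int H we get {int}. So FIRST(S) = {epsilon, bool, false, int}.
FIRST(H): from H->S int bool we get {bool, false, int}; from H->B S bool we get {bool, false, int}; from H->epsilon we get {epsilon}. So FIRST(H) = {epsilon, bool, false, int}.
FIRST(E): from E->H we get {epsilon, bool, false, int}; from E->H S int int we get {bool, false, int}. So FIRST(E) = {epsilon, bool, false, int}.

{epsilon, bool, false, int}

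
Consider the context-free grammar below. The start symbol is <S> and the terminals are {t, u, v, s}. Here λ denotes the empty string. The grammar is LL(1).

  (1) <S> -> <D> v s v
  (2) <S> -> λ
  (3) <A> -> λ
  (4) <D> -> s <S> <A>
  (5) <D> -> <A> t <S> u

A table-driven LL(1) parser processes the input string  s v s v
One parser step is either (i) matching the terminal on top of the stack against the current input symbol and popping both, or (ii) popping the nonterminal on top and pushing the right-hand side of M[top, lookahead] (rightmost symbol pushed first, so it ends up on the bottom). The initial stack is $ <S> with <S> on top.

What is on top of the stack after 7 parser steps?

     Stack              Input      Action
  1  $ <S>              s v s v $  expand <S> -> <D> v s v
  2  $ v s v <D>        s v s v $  expand <D> -> s <S> <A>
  3  $ v s v <A> <S> s  s v s v $  match s
  4  $ v s v <A> <S>    v s v $    expand <S> -> λ
  5  $ v s v <A>        v s v $    expand <A> -> λ
  6  $ v s v            v s v $    match v
  7  $ v s              s v $      match s
Stack after step 7: $ v (top = v).

v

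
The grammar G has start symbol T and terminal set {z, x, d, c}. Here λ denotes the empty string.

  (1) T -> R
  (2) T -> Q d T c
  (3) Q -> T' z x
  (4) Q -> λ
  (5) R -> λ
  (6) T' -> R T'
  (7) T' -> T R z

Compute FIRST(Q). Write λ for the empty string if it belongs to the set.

FIRST(R) = {λ}
FIRST(T) = {λ, d, z}  (via R, Q d T c)
FIRST(T') = {d, z}  (via R T', T R z)
FIRST(Q) = {λ, d, z}  (via T' z x)

{λ, d, z}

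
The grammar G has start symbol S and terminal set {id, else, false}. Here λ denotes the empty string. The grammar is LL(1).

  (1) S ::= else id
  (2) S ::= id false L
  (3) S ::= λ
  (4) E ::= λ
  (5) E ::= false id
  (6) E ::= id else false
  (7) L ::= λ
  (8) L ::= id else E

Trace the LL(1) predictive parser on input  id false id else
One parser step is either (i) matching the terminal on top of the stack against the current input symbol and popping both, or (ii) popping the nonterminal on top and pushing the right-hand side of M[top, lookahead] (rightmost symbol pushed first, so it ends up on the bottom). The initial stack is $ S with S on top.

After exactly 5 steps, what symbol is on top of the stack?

else

step 1: stack=$ S  input=id false id else $  — expand S ::= id false L
step 2: stack=$ L false id  input=id false id else $  — match id
step 3: stack=$ L false  input=false id else $  — match false
step 4: stack=$ L  input=id else $  — expand L ::= id else E
step 5: stack=$ E else id  input=id else $  — match id
Stack after step 5: $ E else (top = else).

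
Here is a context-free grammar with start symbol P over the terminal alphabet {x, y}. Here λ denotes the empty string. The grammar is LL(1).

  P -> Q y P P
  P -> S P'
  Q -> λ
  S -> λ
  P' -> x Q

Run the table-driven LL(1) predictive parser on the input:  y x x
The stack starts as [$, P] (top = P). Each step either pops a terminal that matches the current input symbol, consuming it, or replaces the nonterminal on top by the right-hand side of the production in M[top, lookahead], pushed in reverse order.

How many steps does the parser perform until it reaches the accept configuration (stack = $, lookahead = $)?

      Stack      Input    Action
   1  $ P        y x x $  expand P -> Q y P P
   2  $ P P y Q  y x x $  expand Q -> λ
   3  $ P P y    y x x $  match y
   4  $ P P      x x $    expand P -> S P'
   5  $ P P' S   x x $    expand S -> λ
   6  $ P P'     x x $    expand P' -> x Q
   7  $ P Q x    x x $    match x
   8  $ P Q      x $      expand Q -> λ
   9  $ P        x $      expand P -> S P'
  10  $ P' S     x $      expand S -> λ
  11  $ P'       x $      expand P' -> x Q
  12  $ Q x      x $      match x
  13  $ Q        $        expand Q -> λ
Accept reached after 13 steps.

13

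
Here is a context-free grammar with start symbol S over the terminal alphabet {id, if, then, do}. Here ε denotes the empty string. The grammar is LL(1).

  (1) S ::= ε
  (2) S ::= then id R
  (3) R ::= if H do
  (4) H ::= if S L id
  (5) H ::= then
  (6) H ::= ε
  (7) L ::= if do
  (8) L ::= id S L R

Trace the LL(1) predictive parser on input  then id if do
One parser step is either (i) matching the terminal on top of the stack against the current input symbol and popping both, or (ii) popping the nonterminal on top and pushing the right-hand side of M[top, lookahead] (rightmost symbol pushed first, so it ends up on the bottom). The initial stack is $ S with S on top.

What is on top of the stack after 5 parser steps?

     Stack        Input            Action
  1  $ S          then id if do $  expand S ::= then id R
  2  $ R id then  then id if do $  match then
  3  $ R id       id if do $       match id
  4  $ R          if do $          expand R ::= if H do
  5  $ do H if    if do $          match if
Stack after step 5: $ do H (top = H).

H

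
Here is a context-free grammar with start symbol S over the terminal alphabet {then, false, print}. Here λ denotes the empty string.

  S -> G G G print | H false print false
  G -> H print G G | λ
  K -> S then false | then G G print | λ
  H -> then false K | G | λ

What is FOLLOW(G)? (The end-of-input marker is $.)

{false, print, then}

FIRST(S) = {false, print, then}  (via G G G print, H false print false)
FIRST(K) = {λ, false, print, then}  (via S then false)
FIRST(G) = {λ, print, then}  (via H print G G)
FIRST(H) = {λ, print, then}  (via G)
FOLLOW(S) includes $ since S is the start symbol.
FOLLOW(S): in K->S then false, S is followed by then false with FIRST {then}. Thus FOLLOW(S) = {$, then}.
FOLLOW(H): in S->H false print false, H is followed by false print false with FIRST {false}; in G->H print G G, H is followed by print G G with FIRST {print}. Thus FOLLOW(H) = {false, print}.
FOLLOW(G): in S->G G G print (occurrence 1), G is followed by G G print with FIRST {print, then}; in S->G G G print (occurrence 2), G is followed by G print with FIRST {print, then}; in S->G G G print (occurrence 3), G is followed by print with FIRST {print}; in G->H print G G (occurrence 1), G is followed by G with FIRST {λ, print, then}; in G->H print G G (occurrence 1), the suffix after G is nullable (adds nothing new); in G->H print G G (occurrence 2), the suffix after G is empty (adds nothing new); in K->then G G print (occurrence 1), G is followed by G print with FIRST {print, then}; in K->then G G print (occurrence 2), G is followed by print with FIRST {print}; in H->G, the suffix after G is empty, so FOLLOW(G) ⊇ FOLLOW(H) = {false, print}. Thus FOLLOW(G) = {false, print, then}.
FOLLOW(K): in H->then false K, the suffix after K is empty, so FOLLOW(K) ⊇ FOLLOW(H) = {false, print}. Thus FOLLOW(K) = {false, print}.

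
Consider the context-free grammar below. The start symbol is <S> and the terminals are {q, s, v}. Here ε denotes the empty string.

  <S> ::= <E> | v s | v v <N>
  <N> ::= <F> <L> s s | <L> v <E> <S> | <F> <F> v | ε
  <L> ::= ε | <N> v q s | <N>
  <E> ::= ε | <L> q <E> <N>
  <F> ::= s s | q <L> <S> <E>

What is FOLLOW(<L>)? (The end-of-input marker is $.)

FIRST(<F>) = {q, s}
FIRST(<S>) = {ε, q, s, v}  (via <E>)
FIRST(<N>) = {ε, q, s, v}  (via <F> <L> s s, <L> v <E> <S>, <F> <F> v)
FIRST(<L>) = {ε, q, s, v}  (via <N> v q s, <N>)
FIRST(<E>) = {ε, q, s, v}  (via <L> q <E> <N>)
FOLLOW(<S>) includes $ since <S> is the start symbol.
FOLLOW(<F>): in <N>::=<F> <L> s s, <F> is followed by <L> s s with FIRST {q, s, v}; in <N>::=<F> <F> v (occurrence 1), <F> is followed by <F> v with FIRST {q, s}; in <N>::=<F> <F> v (occurrence 2), <F> is followed by v with FIRST {v}. Thus FOLLOW(<F>) = {q, s, v}.
FOLLOW(<L>): in <N>::=<F> <L> s s, <L> is followed by s s with FIRST {s}; in <N>::=<L> v <E> <S>, <L> is followed by v <E> <S> with FIRST {v}; in <E>::=<L> q <E> <N>, <L> is followed by q <E> <N> with FIRST {q}; in <F>::=q <L> <S> <E>, <L> is followed by <S> <E> with FIRST {ε, q, s, v}; in <F>::=q <L> <S> <E>, the suffix after <L> is nullable, so FOLLOW(<L>) ⊇ FOLLOW(<F>) = {q, s, v}. Thus FOLLOW(<L>) = {q, s, v}.
FOLLOW(<S>): in <N>::=<L> v <E> <S>, the suffix after <S> is empty, so FOLLOW(<S>) ⊇ FOLLOW(<N>) = {$, q, s, v}; in <F>::=q <L> <S> <E>, <S> is followed by <E> with FIRST {ε, q, s, v}; in <F>::=q <L> <S> <E>, the suffix after <S> is nullable, so FOLLOW(<S>) ⊇ FOLLOW(<F>) = {q, s, v}. Thus FOLLOW(<S>) = {$, q, s, v}.
FOLLOW(<N>): in <S>::=v v <N>, the suffix after <N> is empty, so FOLLOW(<N>) ⊇ FOLLOW(<S>) = {$, q, s, v}; in <L>::=<N> v q s, <N> is followed by v q s with FIRST {v}; in <L>::=<N>, the suffix after <N> is empty, so FOLLOW(<N>) ⊇ FOLLOW(<L>) = {q, s, v}; in <E>::=<L> q <E> <N>, the suffix after <N> is empty, so FOLLOW(<N>) ⊇ FOLLOW(<E>) = {$, q, s, v}. Thus FOLLOW(<N>) = {$, q, s, v}.
FOLLOW(<E>): in <S>::=<E>, the suffix after <E> is empty, so FOLLOW(<E>) ⊇ FOLLOW(<S>) = {$, q, s, v}; in <N>::=<L> v <E> <S>, <E> is followed by <S> with FIRST {ε, q, s, v}; in <N>::=<L> v <E> <S>, the suffix after <E> is nullable, so FOLLOW(<E>) ⊇ FOLLOW(<N>) = {$, q, s, v}; in <E>::=<L> q <E> <N>, <E> is followed by <N> with FIRST {ε, q, s, v}; in <E>::=<L> q <E> <N>, the suffix after <E> is nullable (adds nothing new); in <F>::=q <L> <S> <E>, the suffix after <E> is empty, so FOLLOW(<E>) ⊇ FOLLOW(<F>) = {q, s, v}. Thus FOLLOW(<E>) = {$, q, s, v}.

{q, s, v}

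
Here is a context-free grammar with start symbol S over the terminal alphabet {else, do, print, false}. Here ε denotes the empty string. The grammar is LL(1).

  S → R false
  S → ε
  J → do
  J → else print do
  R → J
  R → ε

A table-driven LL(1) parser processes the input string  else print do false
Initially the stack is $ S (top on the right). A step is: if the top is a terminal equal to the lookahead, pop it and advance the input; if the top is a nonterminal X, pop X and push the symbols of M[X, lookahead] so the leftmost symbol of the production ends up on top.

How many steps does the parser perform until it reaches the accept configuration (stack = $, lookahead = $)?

7

step 1: stack=$ S  input=else print do false $  — expand S → R false
step 2: stack=$ false R  input=else print do false $  — expand R → J
step 3: stack=$ false J  input=else print do false $  — expand J → else print do
step 4: stack=$ false do print else  input=else print do false $  — match else
step 5: stack=$ false do print  input=print do false $  — match print
step 6: stack=$ false do  input=do false $  — match do
step 7: stack=$ false  input=false $  — match false
Accept reached after 7 steps.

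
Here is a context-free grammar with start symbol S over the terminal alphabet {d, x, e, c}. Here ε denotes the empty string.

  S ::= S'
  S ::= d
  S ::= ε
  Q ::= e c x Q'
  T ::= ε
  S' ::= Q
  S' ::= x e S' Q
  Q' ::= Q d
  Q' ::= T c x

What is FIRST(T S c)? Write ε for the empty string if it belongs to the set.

{c, d, e, x}

FIRST(Q): from Q::=e c x Q' we get {e}. So FIRST(Q) = {e}.
FIRST(T): from T::=ε we get {ε}. So FIRST(T) = {ε}.
FIRST(S'): from S'::=Q we get {e}; from S'::=x e S' Q we get {x}. So FIRST(S') = {e, x}.
FIRST(Q'): from Q'::=Q d we get {e}; from Q'::=T c x we get {c}. So FIRST(Q') = {c, e}.
FIRST(S): from S::=S' we get {e, x}; from S::=d we get {d}; from S::=ε we get {ε}. So FIRST(S) = {ε, d, e, x}.
FIRST(T S c): take FIRST of each symbol in turn, carrying on past any symbol whose FIRST contains ε; result {c, d, e, x}.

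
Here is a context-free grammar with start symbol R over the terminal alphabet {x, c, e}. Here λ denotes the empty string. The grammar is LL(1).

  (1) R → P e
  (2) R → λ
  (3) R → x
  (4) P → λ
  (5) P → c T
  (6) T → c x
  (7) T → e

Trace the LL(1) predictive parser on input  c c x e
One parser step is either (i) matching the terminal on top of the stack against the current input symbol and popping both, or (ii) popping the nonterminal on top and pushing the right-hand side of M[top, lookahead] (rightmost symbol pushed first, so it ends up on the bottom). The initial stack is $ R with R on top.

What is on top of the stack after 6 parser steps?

     Stack    Input      Action
  1  $ R      c c x e $  expand R → P e
  2  $ e P    c c x e $  expand P → c T
  3  $ e T c  c c x e $  match c
  4  $ e T    c x e $    expand T → c x
  5  $ e x c  c x e $    match c
  6  $ e x    x e $      match x
Stack after step 6: $ e (top = e).

e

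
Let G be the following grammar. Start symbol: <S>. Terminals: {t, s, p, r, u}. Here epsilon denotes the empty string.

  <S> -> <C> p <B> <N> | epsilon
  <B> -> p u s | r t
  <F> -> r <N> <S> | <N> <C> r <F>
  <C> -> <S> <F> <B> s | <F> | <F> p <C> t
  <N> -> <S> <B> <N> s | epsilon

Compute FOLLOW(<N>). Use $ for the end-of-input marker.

FIRST(<B>): from <B>->p u s we get {p}; from <B>->r t we get {r}. So FIRST(<B>) = {p, r}.
FIRST(<S>): from <S>-><C> p <B> <N> we get {p, r}; from <S>->epsilon we get {epsilon}. So FIRST(<S>) = {epsilon, p, r}.
FIRST(<N>): from <N>-><S> <B> <N> s we get {p, r}; from <N>->epsilon we get {epsilon}. So FIRST(<N>) = {epsilon, p, r}.
FIRST(<F>): from <F>->r <N> <S> we get {r}; from <F>-><N> <C> r <F> we get {p, r}. So FIRST(<F>) = {p, r}.
FIRST(<C>): from <C>-><S> <F> <B> s we get {p, r}; from <C>-><F> we get {p, r}; from <C>-><F> p <C> t we get {p, r}. So FIRST(<C>) = {p, r}.
FOLLOW(<S>) includes $ since <S> is the start symbol.
FOLLOW(<C>): in <S>-><C> p <B> <N>, <C> is followed by p <B> <N> with FIRST {p}; in <F>-><N> <C> r <F>, <C> is followed by r <F> with FIRST {r}; in <C>-><F> p <C> t, <C> is followed by t with FIRST {t}. Thus FOLLOW(<C>) = {p, r, t}.
FOLLOW(<F>): in <F>-><N> <C> r <F>, the suffix after <F> is empty (adds nothing new); in <C>-><S> <F> <B> s, <F> is followed by <B> s with FIRST {p, r}; in <C>-><F>, the suffix after <F> is empty, so FOLLOW(<F>) ⊇ FOLLOW(<C>) = {p, r, t}; in <C>-><F> p <C> t, <F> is followed by p <C> t with FIRST {p}. Thus FOLLOW(<F>) = {p, r, t}.
FOLLOW(<S>): in <F>->r <N> <S>, the suffix after <S> is empty, so FOLLOW(<S>) ⊇ FOLLOW(<F>) = {p, r, t}; in <C>-><S> <F> <B> s, <S> is followed by <F> <B> s with FIRST {p, r}; in <N>-><S> <B> <N> s, <S> is followed by <B> <N> s with FIRST {p, r}. Thus FOLLOW(<S>) = {$, p, r, t}.
FOLLOW(<B>): in <S>-><C> p <B> <N>, <B> is followed by <N> with FIRST {epsilon, p, r}; in <S>-><C> p <B> <N>, the suffix after <B> is nullable, so FOLLOW(<B>) ⊇ FOLLOW(<S>) = {$, p, r, t}; in <C>-><S> <F> <B> s, <B> is followed by s with FIRST {s}; in <N>-><S> <B> <N> s, <B> is followed by <N> s with FIRST {p, r, s}. Thus FOLLOW(<B>) = {$, p, r, s, t}.
FOLLOW(<N>): in <S>-><C> p <B> <N>, the suffix after <N> is empty, so FOLLOW(<N>) ⊇ FOLLOW(<S>) = {$, p, r, t}; in <F>->r <N> <S>, <N> is followed by <S> with FIRST {epsilon, p, r}; in <F>->r <N> <S>, the suffix after <N> is nullable, so FOLLOW(<N>) ⊇ FOLLOW(<F>) = {p, r, t}; in <F>-><N> <C> r <F>, <N> is followed by <C> r <F> with FIRST {p, r}; in <N>-><S> <B> <N> s, <N> is followed by s with FIRST {s}. Thus FOLLOW(<N>) = {$, p, r, s, t}.

{$, p, r, s, t}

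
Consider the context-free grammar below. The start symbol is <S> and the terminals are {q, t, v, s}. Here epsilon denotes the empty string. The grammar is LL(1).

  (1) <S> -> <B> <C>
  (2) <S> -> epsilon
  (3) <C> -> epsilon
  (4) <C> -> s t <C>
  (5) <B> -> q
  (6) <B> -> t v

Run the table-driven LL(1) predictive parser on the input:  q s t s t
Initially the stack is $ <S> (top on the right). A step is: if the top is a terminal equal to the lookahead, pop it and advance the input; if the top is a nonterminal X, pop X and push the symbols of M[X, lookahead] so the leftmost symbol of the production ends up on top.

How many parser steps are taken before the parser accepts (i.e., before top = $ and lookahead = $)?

      Stack      Input        Action
   1  $ <S>      q s t s t $  expand <S> -> <B> <C>
   2  $ <C> <B>  q s t s t $  expand <B> -> q
   3  $ <C> q    q s t s t $  match q
   4  $ <C>      s t s t $    expand <C> -> s t <C>
   5  $ <C> t s  s t s t $    match s
   6  $ <C> t    t s t $      match t
   7  $ <C>      s t $        expand <C> -> s t <C>
   8  $ <C> t s  s t $        match s
   9  $ <C> t    t $          match t
  10  $ <C>      $            expand <C> -> epsilon
Accept reached after 10 steps.

10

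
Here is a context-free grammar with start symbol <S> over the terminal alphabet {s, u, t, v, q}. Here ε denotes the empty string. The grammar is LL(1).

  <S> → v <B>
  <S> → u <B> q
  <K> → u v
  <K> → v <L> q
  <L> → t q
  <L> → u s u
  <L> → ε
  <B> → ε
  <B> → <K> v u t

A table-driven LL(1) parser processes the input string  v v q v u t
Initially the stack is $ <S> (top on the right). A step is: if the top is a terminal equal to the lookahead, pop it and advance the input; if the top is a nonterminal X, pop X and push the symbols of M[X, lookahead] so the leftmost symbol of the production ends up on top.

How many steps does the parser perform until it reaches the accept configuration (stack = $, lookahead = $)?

10

      Stack            Input          Action
   1  $ <S>            v v q v u t $  expand <S> → v <B>
   2  $ <B> v          v v q v u t $  match v
   3  $ <B>            v q v u t $    expand <B> → <K> v u t
   4  $ t u v <K>      v q v u t $    expand <K> → v <L> q
   5  $ t u v q <L> v  v q v u t $    match v
   6  $ t u v q <L>    q v u t $      expand <L> → ε
   7  $ t u v q        q v u t $      match q
   8  $ t u v          v u t $        match v
   9  $ t u            u t $          match u
  10  $ t              t $            match t
Accept reached after 10 steps.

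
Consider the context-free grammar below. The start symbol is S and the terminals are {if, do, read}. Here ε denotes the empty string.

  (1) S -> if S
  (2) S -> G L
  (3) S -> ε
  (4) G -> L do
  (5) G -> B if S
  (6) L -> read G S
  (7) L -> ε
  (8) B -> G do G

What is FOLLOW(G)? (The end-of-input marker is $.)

{$, do, if, read}

FIRST(L): from L->read G S we get {read}; from L->ε we get {ε}. So FIRST(L) = {ε, read}.
FIRST(S): from S->if S we get {if}; from S->G L we get {do, read}; from S->ε we get {ε}. So FIRST(S) = {ε, do, if, read}.
FIRST(G): from G->L do we get {do, read}; from G->B if S we get {do, read}. So FIRST(G) = {do, read}.
FIRST(B): from B->G do G we get {do, read}. So FIRST(B) = {do, read}.
FOLLOW(S) includes $ since S is the start symbol.
FOLLOW(B): in G->B if S, B is followed by if S with FIRST {if}. Thus FOLLOW(B) = {if}.
FOLLOW(S): in S->if S, the suffix after S is empty (adds nothing new); in G->B if S, the suffix after S is empty, so FOLLOW(S) ⊇ FOLLOW(G) = {$, do, if, read}; in L->read G S, the suffix after S is empty, so FOLLOW(S) ⊇ FOLLOW(L) = {$, do, if, read}. Thus FOLLOW(S) = {$, do, if, read}.
FOLLOW(L): in S->G L, the suffix after L is empty, so FOLLOW(L) ⊇ FOLLOW(S) = {$, do, if, read}; in G->L do, L is followed by do with FIRST {do}. Thus FOLLOW(L) = {$, do, if, read}.
FOLLOW(G): in S->G L, G is followed by L with FIRST {ε, read}; in S->G L, the suffix after G is nullable, so FOLLOW(G) ⊇ FOLLOW(S) = {$, do, if, read}; in L->read G S, G is followed by S with FIRST {ε, do, if, read}; in L->read G S, the suffix after G is nullable, so FOLLOW(G) ⊇ FOLLOW(L) = {$, do, if, read}; in B->G do G (occurrence 1), G is followed by do G with FIRST {do}; in B->G do G (occurrence 2), the suffix after G is empty, so FOLLOW(G) ⊇ FOLLOW(B) = {if}. Thus FOLLOW(G) = {$, do, if, read}.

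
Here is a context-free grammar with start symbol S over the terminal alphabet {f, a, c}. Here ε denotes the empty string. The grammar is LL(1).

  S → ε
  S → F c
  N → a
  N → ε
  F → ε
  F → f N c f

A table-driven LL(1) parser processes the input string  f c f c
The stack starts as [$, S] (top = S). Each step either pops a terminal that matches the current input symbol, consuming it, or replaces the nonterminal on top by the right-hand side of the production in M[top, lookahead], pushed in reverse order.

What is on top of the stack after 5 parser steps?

f

     Stack        Input      Action
  1  $ S          f c f c $  expand S → F c
  2  $ c F        f c f c $  expand F → f N c f
  3  $ c f c N f  f c f c $  match f
  4  $ c f c N    c f c $    expand N → ε
  5  $ c f c      c f c $    match c
Stack after step 5: $ c f (top = f).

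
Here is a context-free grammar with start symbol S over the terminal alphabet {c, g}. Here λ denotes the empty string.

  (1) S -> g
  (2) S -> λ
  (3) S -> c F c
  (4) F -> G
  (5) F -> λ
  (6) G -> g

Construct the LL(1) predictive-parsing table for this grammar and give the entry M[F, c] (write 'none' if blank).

FIRST(S): from S->g we get {g}; from S->λ we get {λ}; from S->c F c we get {c}. So FIRST(S) = {λ, c, g}.
FIRST(G): from G->g we get {g}. So FIRST(G) = {g}.
FIRST(F): from F->G we get {g}; from F->λ we get {λ}. So FIRST(F) = {λ, g}.
FOLLOW(S) includes $ since S is the start symbol.
FOLLOW(F): in S->c F c, F is followed by c with FIRST {c}. Thus FOLLOW(F) = {c}.
For F -> G: FIRST(G) = {g}, so it goes in M[F, t] for t ∈ {g}.
For F -> λ: FIRST(λ) = {λ}, so it goes in M[F, t] for t ∈ {}; since λ ∈ FIRST, also for every t ∈ FOLLOW(F) = {c}.

F -> λ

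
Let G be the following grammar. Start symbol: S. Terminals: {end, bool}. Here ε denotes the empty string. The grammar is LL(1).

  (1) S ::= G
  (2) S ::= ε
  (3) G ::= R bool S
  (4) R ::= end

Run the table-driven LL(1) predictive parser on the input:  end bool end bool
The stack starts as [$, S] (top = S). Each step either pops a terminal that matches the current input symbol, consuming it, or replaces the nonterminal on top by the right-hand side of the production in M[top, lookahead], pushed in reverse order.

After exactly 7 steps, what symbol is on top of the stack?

R

step 1: stack=$ S  input=end bool end bool $  — expand S ::= G
step 2: stack=$ G  input=end bool end bool $  — expand G ::= R bool S
step 3: stack=$ S bool R  input=end bool end bool $  — expand R ::= end
step 4: stack=$ S bool end  input=end bool end bool $  — match end
step 5: stack=$ S bool  input=bool end bool $  — match bool
step 6: stack=$ S  input=end bool $  — expand S ::= G
step 7: stack=$ G  input=end bool $  — expand G ::= R bool S
Stack after step 7: $ S bool R (top = R).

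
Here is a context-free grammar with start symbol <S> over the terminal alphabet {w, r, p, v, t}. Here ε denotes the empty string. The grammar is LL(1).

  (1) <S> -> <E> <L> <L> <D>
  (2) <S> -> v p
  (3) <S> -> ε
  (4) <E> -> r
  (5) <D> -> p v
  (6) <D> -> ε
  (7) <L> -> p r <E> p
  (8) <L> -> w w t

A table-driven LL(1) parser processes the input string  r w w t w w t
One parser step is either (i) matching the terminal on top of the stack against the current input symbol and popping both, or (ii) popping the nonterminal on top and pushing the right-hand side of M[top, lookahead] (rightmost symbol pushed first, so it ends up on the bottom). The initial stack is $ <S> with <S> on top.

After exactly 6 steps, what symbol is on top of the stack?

t

step 1: stack=$ <S>  input=r w w t w w t $  — expand <S> -> <E> <L> <L> <D>
step 2: stack=$ <D> <L> <L> <E>  input=r w w t w w t $  — expand <E> -> r
step 3: stack=$ <D> <L> <L> r  input=r w w t w w t $  — match r
step 4: stack=$ <D> <L> <L>  input=w w t w w t $  — expand <L> -> w w t
step 5: stack=$ <D> <L> t w w  input=w w t w w t $  — match w
step 6: stack=$ <D> <L> t w  input=w t w w t $  — match w
Stack after step 6: $ <D> <L> t (top = t).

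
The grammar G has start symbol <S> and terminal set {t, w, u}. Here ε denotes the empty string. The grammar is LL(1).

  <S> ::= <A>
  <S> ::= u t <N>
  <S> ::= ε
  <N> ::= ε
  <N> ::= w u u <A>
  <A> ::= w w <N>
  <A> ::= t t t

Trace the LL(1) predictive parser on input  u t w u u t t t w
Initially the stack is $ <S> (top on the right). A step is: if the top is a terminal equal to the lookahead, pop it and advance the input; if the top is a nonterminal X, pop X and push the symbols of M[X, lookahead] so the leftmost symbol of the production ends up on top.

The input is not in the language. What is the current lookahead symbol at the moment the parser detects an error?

      Stack        Input                Action
   1  $ <S>        u t w u u t t t w $  expand <S> ::= u t <N>
   2  $ <N> t u    u t w u u t t t w $  match u
   3  $ <N> t      t w u u t t t w $    match t
   4  $ <N>        w u u t t t w $      expand <N> ::= w u u <A>
   5  $ <A> u u w  w u u t t t w $      match w
   6  $ <A> u u    u u t t t w $        match u
   7  $ <A> u      u t t t w $          match u
   8  $ <A>        t t t w $            expand <A> ::= t t t
   9  $ t t t      t t t w $            match t
  10  $ t t        t t w $              match t
  11  $ t          t w $                match t
  12  $            w $                  error: stack empty but input remains

w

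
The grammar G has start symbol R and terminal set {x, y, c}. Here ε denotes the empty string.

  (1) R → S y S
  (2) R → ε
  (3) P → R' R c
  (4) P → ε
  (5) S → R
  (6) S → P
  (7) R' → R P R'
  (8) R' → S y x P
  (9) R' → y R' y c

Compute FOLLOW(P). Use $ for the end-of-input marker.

{$, c, y}

FIRST(R): from R→S y S we get {y}; from R→ε we get {ε}. So FIRST(R) = {ε, y}.
FIRST(P): from P→R' R c we get {y}; from P→ε we get {ε}. So FIRST(P) = {ε, y}.
FIRST(S): from S→R we get {ε, y}; from S→P we get {ε, y}. So FIRST(S) = {ε, y}.
FIRST(R'): from R'→R P R' we get {y}; from R'→S y x P we get {y}; from R'→y R' y c we get {y}. So FIRST(R') = {y}.
FOLLOW(R) includes $ since R is the start symbol.
FOLLOW(R'): in P→R' R c, R' is followed by R c with FIRST {c, y}; in R'→R P R', the suffix after R' is empty (adds nothing new); in R'→y R' y c, R' is followed by y c with FIRST {y}. Thus FOLLOW(R') = {c, y}.
FOLLOW(R): in P→R' R c, R is followed by c with FIRST {c}; in S→R, the suffix after R is empty, so FOLLOW(R) ⊇ FOLLOW(S) = {$, c, y}; in R'→R P R', R is followed by P R' with FIRST {y}. Thus FOLLOW(R) = {$, c, y}.
FOLLOW(S): in R→S y S (occurrence 1), S is followed by y S with FIRST {y}; in R→S y S (occurrence 2), the suffix after S is empty, so FOLLOW(S) ⊇ FOLLOW(R) = {$, c, y}; in R'→S y x P, S is followed by y x P with FIRST {y}. Thus FOLLOW(S) = {$, c, y}.
FOLLOW(P): in S→P, the suffix after P is empty, so FOLLOW(P) ⊇ FOLLOW(S) = {$, c, y}; in R'→R P R', P is followed by R' with FIRST {y}; in R'→S y x P, the suffix after P is empty, so FOLLOW(P) ⊇ FOLLOW(R') = {c, y}. Thus FOLLOW(P) = {$, c, y}.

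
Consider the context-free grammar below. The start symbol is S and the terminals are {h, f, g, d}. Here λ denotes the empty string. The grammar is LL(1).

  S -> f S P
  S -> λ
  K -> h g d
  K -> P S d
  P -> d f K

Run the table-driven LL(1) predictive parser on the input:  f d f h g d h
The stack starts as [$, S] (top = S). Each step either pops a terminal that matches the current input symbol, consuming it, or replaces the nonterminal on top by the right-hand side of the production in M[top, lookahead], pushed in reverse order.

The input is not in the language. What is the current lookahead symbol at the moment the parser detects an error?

      Stack    Input            Action
   1  $ S      f d f h g d h $  expand S -> f S P
   2  $ P S f  f d f h g d h $  match f
   3  $ P S    d f h g d h $    expand S -> λ
   4  $ P      d f h g d h $    expand P -> d f K
   5  $ K f d  d f h g d h $    match d
   6  $ K f    f h g d h $      match f
   7  $ K      h g d h $        expand K -> h g d
   8  $ d g h  h g d h $        match h
   9  $ d g    g d h $          match g
  10  $ d      d h $            match d
  11  $        h $              error: stack empty but input remains

h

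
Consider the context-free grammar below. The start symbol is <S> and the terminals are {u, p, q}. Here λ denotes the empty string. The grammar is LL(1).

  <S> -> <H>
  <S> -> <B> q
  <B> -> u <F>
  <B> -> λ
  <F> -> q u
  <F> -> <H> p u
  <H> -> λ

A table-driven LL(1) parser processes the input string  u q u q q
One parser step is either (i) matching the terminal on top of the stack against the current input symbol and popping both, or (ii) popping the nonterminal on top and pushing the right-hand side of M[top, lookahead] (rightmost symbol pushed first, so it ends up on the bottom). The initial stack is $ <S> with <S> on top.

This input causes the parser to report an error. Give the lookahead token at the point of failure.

q

step 1: stack=$ <S>  input=u q u q q $  — expand <S> -> <B> q
step 2: stack=$ q <B>  input=u q u q q $  — expand <B> -> u <F>
step 3: stack=$ q <F> u  input=u q u q q $  — match u
step 4: stack=$ q <F>  input=q u q q $  — expand <F> -> q u
step 5: stack=$ q u q  input=q u q q $  — match q
step 6: stack=$ q u  input=u q q $  — match u
step 7: stack=$ q  input=q q $  — match q
step 8: stack=$  input=q $  — error: stack empty but input remains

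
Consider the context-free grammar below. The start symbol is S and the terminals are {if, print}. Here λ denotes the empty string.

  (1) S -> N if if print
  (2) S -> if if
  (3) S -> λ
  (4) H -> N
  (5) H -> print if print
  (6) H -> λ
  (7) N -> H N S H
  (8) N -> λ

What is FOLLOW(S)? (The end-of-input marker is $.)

FIRST(S): from S->N if if print we get {if, print}; from S->if if we get {if}; from S->λ we get {λ}. So FIRST(S) = {λ, if, print}.
FIRST(H): from H->N we get {λ, if, print}; from H->print if print we get {print}; from H->λ we get {λ}. So FIRST(H) = {λ, if, print}.
FIRST(N): from N->H N S H we get {λ, if, print}; from N->λ we get {λ}. So FIRST(N) = {λ, if, print}.
FOLLOW(S) includes $ since S is the start symbol.
FOLLOW(S): in N->H N S H, S is followed by H with FIRST {λ, if, print}; in N->H N S H, the suffix after S is nullable, so FOLLOW(S) ⊇ FOLLOW(N) = {if, print}. Thus FOLLOW(S) = {$, if, print}.
FOLLOW(H): in N->H N S H (occurrence 1), H is followed by N S H with FIRST {λ, if, print}; in N->H N S H (occurrence 1), the suffix after H is nullable, so FOLLOW(H) ⊇ FOLLOW(N) = {if, print}; in N->H N S H (occurrence 2), the suffix after H is empty, so FOLLOW(H) ⊇ FOLLOW(N) = {if, print}. Thus FOLLOW(H) = {if, print}.
FOLLOW(N): in S->N if if print, N is followed by if if print with FIRST {if}; in H->N, the suffix after N is empty, so FOLLOW(N) ⊇ FOLLOW(H) = {if, print}; in N->H N S H, N is followed by S H with FIRST {λ, if, print}; in N->H N S H, the suffix after N is nullable (adds nothing new). Thus FOLLOW(N) = {if, print}.

{$, if, print}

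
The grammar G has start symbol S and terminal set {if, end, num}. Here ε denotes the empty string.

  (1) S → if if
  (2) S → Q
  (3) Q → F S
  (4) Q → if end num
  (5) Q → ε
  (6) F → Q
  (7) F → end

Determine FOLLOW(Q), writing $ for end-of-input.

FIRST(S): from S→if if we get {if}; from S→Q we get {ε, end, if}. So FIRST(S) = {ε, end, if}.
FIRST(Q): from Q→F S we get {ε, end, if}; from Q→if end num we get {if}; from Q→ε we get {ε}. So FIRST(Q) = {ε, end, if}.
FIRST(F): from F→Q we get {ε, end, if}; from F→end we get {end}. So FIRST(F) = {ε, end, if}.
FOLLOW(S) includes $ since S is the start symbol.
FOLLOW(S): in Q→F S, the suffix after S is empty, so FOLLOW(S) ⊇ FOLLOW(Q) = {$, end, if}. Thus FOLLOW(S) = {$, end, if}.
FOLLOW(Q): in S→Q, the suffix after Q is empty, so FOLLOW(Q) ⊇ FOLLOW(S) = {$, end, if}; in F→Q, the suffix after Q is empty, so FOLLOW(Q) ⊇ FOLLOW(F) = {$, end, if}. Thus FOLLOW(Q) = {$, end, if}.
FOLLOW(F): in Q→F S, F is followed by S with FIRST {ε, end, if}; in Q→F S, the suffix after F is nullable, so FOLLOW(F) ⊇ FOLLOW(Q) = {$, end, if}. Thus FOLLOW(F) = {$, end, if}.

{$, end, if}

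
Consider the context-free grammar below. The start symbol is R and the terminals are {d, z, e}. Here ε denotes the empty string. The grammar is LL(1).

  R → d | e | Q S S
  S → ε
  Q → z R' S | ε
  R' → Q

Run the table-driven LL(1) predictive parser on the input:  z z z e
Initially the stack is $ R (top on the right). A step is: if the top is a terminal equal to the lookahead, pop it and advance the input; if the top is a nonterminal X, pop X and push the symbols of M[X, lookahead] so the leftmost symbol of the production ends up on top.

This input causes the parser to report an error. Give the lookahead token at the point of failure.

e

      Stack             Input      Action
   1  $ R               z z z e $  expand R → Q S S
   2  $ S S Q           z z z e $  expand Q → z R' S
   3  $ S S S R' z      z z z e $  match z
   4  $ S S S R'        z z e $    expand R' → Q
   5  $ S S S Q         z z e $    expand Q → z R' S
   6  $ S S S S R' z    z z e $    match z
   7  $ S S S S R'      z e $      expand R' → Q
   8  $ S S S S Q       z e $      expand Q → z R' S
   9  $ S S S S S R' z  z e $      match z
  10  $ S S S S S R'    e $        error: M[R', e] is empty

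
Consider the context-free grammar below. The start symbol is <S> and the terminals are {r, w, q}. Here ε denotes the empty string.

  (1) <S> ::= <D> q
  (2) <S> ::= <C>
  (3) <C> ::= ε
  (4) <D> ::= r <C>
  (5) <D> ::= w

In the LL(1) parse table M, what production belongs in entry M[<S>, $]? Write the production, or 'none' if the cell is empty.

<S> ::= <C>

FIRST(<C>): from <C>::=ε we get {ε}. So FIRST(<C>) = {ε}.
FIRST(<D>): from <D>::=r <C> we get {r}; from <D>::=w we get {w}. So FIRST(<D>) = {r, w}.
FIRST(<S>): from <S>::=<D> q we get {r, w}; from <S>::=<C> we get {ε}. So FIRST(<S>) = {ε, r, w}.
FOLLOW(<S>) includes $ since <S> is the start symbol.
FOLLOW(<S>): <S> appears on no right-hand side. Thus FOLLOW(<S>) = {$}.
For <S> ::= <D> q: FIRST(<D> q) = {r, w}, so it goes in M[<S>, t] for t ∈ {r, w}.
For <S> ::= <C>: FIRST(<C>) = {ε}, so it goes in M[<S>, t] for t ∈ {}; since ε ∈ FIRST, also for every t ∈ FOLLOW(<S>) = {$}.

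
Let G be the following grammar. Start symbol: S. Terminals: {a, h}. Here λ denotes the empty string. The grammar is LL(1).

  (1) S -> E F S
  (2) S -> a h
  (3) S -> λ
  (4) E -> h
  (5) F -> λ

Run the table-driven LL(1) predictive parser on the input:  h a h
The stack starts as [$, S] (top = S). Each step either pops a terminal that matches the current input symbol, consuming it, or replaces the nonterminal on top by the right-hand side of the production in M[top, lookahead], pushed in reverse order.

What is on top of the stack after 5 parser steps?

a

     Stack    Input    Action
  1  $ S      h a h $  expand S -> E F S
  2  $ S F E  h a h $  expand E -> h
  3  $ S F h  h a h $  match h
  4  $ S F    a h $    expand F -> λ
  5  $ S      a h $    expand S -> a h
Stack after step 5: $ h a (top = a).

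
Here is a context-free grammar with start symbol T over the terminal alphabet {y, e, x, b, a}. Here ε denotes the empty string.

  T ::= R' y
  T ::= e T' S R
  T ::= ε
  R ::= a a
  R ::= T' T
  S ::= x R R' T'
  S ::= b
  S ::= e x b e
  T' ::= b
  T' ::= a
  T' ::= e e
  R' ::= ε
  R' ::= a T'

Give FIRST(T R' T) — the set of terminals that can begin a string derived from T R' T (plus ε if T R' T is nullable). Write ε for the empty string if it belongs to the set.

FIRST(S): from S::=x R R' T' we get {x}; from S::=b we get {b}; from S::=e x b e we get {e}. So FIRST(S) = {b, e, x}.
FIRST(T'): from T'::=b we get {b}; from T'::=a we get {a}; from T'::=e e we get {e}. So FIRST(T') = {a, b, e}.
FIRST(R'): from R'::=ε we get {ε}; from R'::=a T' we get {a}. So FIRST(R') = {ε, a}.
FIRST(T): from T::=R' y we get {a, y}; from T::=e T' S R we get {e}; from T::=ε we get {ε}. So FIRST(T) = {ε, a, e, y}.
FIRST(R): from R::=a a we get {a}; from R::=T' T we get {a, b, e}. So FIRST(R) = {a, b, e}.
FIRST(T R' T): take FIRST of each symbol in turn, carrying on past any symbol whose FIRST contains ε; result {ε, a, e, y}.

{ε, a, e, y}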